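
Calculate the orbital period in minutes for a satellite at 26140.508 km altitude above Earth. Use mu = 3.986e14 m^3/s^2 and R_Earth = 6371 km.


r = 32511.5080 km = 3.2511508e+07 m
T = 2*pi*sqrt(r^3/mu) = 2*pi*sqrt(3.4364604e+22 / 3.986e14)
T = 58340.0628 s = 972.3344 min

972.3344 minutes


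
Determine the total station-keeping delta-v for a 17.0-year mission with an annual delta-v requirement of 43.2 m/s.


dV = rate * years = 43.2 * 17.0
dV = 734.4000 m/s

734.4000 m/s


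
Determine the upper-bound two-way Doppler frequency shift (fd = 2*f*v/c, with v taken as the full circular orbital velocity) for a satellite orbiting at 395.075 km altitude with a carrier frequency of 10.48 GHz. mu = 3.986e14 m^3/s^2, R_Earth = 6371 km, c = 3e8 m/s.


r = 6.766075e+06 m
v = sqrt(mu/r) = 7675.3863 m/s (worst-case radial velocity)
f = 10.48 GHz = 1.048e+10 Hz
fd = 2*f*v/c = 2*1.048e+10*7675.3863/3.0e+08
fd = 536253.6572 Hz

536253.6572 Hz


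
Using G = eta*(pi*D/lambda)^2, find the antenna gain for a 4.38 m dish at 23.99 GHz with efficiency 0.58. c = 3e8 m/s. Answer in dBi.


lambda = c/f = 3e8 / 2.399e+10 = 0.01250521 m
G = eta*(pi*D/lambda)^2 = 0.58*(pi*4.38/0.01250521)^2
G = 702253.5551 (linear)
G = 10*log10(702253.5551) = 58.4649 dBi

58.4649 dBi


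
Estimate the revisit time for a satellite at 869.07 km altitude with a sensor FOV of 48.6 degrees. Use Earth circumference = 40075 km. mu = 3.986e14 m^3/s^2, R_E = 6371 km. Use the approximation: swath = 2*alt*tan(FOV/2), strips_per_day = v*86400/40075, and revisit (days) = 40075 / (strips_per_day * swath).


swath = 2*869.07*tan(0.424115) = 784.8003 km
v = sqrt(mu/r) = 7419.8865 m/s = 7.4199 km/s
strips/day = v*86400/40075 = 7.4199*86400/40075 = 15.9970
coverage/day = strips * swath = 15.9970 * 784.8003 = 12554.4195 km
revisit = 40075 / 12554.4195 = 3.1921 days

3.1921 days


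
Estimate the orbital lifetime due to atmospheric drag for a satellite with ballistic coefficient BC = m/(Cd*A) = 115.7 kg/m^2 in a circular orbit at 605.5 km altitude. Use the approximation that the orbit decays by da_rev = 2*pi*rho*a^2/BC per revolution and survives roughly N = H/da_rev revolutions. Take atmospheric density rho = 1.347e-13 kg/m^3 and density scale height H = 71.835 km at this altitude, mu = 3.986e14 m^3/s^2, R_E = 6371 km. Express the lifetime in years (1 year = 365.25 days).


a = R_E + alt = 6976.5000 km = 6.9765e+06 m
da_rev = 2*pi*rho*a^2/BC = 2*pi*1.347e-13*(6.9765e+06)^2/115.7 = 0.35603222 m per revolution
N = H/da_rev = 71835.0000 m / 0.35603222 m = 201765.4470 revolutions
P = 2*pi*sqrt(a^3/mu) = 5799.1938 s
lifetime = N*P = 201765.4470 * 5799.1938 = 1.1700769e+09 s = 13542.5569 days
years = 13542.5569 / 365.25 = 37.0775 years

37.0775 years


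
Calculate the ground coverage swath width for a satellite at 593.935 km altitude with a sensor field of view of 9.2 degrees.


FOV = 9.2 deg = 0.1605703 rad
swath = 2 * alt * tan(FOV/2) = 2 * 593.935 * tan(0.08028515)
swath = 2 * 593.935 * 0.08045809
swath = 95.5738 km

95.5738 km


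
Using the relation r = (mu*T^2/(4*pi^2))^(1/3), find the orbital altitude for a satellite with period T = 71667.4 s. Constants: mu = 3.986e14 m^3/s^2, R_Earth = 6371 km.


T = 71667.4 s
r = (mu*T^2/(4*pi^2))^(1/3) = (3.986e14 * 71667.4^2 / (4*pi^2))^(1/3)
r = 3.7291251e+07 m = 37291.2509 km
alt = r - R_E = 37291.2509 - 6371 = 30920.2509 km

30920.2509 km


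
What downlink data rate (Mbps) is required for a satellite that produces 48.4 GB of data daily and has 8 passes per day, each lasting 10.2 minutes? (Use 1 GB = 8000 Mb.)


total contact time = 8 * 10.2 * 60 = 4896.0000 s
data = 48.4 GB = 387200.0000 Mb
rate = 387200.0000 / 4896.0000 = 79.0850 Mbps

79.0850 Mbps


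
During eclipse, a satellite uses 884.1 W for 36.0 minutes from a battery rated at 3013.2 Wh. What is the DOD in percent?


E_used = P * t / 60 = 884.1 * 36.0 / 60 = 530.4600 Wh
DOD = E_used / E_total * 100 = 530.4600 / 3013.2 * 100
DOD = 17.6045 %

17.6045 %


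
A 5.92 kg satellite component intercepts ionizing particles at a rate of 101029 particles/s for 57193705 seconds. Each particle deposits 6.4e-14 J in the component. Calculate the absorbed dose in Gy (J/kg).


Total energy deposited = rate * time * E_per
  = 101029 * 57193705 * 6.4e-14 = 0.3698063 J
Dose = E_total / mass = 0.3698063 / 5.92
Dose = 0.06246727 Gy

0.0625 Gy


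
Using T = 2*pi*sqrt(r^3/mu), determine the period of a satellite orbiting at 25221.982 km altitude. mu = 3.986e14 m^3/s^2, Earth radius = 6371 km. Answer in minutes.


r = 31592.9820 km = 3.1592982e+07 m
T = 2*pi*sqrt(r^3/mu) = 2*pi*sqrt(3.1533477e+22 / 3.986e14)
T = 55885.2440 s = 931.4207 min

931.4207 minutes


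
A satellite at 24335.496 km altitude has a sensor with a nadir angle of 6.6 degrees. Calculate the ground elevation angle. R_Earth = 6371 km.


r = R_E + alt = 30706.4960 km
Law of sines in the satellite / Earth-center / ground-point triangle:
  sin(nadir)/R_E = sin(90 + el)/r  =>  cos(el) = (r/R_E)*sin(nadir)
cos(el) = (30706.4960 / 6371.0000) * sin(6.6 deg) = 0.553966
el = arccos(0.553966) = 56.3605 deg
(Earth-central angle = 90 - nadir - el = 27.0395 deg)

56.3605 degrees


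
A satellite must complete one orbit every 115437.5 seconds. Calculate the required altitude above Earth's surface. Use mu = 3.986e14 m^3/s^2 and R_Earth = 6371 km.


T = 115437.5 s
r = (mu*T^2/(4*pi^2))^(1/3) = (3.986e14 * 115437.5^2 / (4*pi^2))^(1/3)
r = 5.1241731e+07 m = 51241.7313 km
alt = r - R_E = 51241.7313 - 6371 = 44870.7313 km

44870.7313 km


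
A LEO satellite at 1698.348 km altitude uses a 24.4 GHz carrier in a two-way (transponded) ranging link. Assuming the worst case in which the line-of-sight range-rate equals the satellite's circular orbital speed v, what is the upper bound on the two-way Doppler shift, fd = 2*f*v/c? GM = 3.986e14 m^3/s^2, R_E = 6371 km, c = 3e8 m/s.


r = 8.069348e+06 m
v = sqrt(mu/r) = 7028.2860 m/s (worst-case radial velocity)
f = 24.4 GHz = 2.44e+10 Hz
fd = 2*f*v/c = 2*2.44e+10*7028.2860/3.0e+08
fd = 1.1432679e+06 Hz

1.1433e+06 Hz


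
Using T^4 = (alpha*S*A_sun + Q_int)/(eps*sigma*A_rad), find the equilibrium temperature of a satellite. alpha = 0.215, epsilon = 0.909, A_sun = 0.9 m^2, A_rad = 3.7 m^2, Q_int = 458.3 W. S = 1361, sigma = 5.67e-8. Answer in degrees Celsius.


Numerator = alpha*S*A_sun + Q_int = 0.215*1361*0.9 + 458.3 = 721.6535 W
Denominator = eps*sigma*A_rad = 0.909*5.67e-8*3.7 = 1.9069911e-07 W/K^4
T^4 = 3.7842521e+09 K^4
T = 248.0247 K = -25.1253 C

-25.1253 degrees Celsius


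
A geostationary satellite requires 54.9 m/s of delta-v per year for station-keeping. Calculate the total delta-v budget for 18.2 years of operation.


dV = rate * years = 54.9 * 18.2
dV = 999.1800 m/s

999.1800 m/s


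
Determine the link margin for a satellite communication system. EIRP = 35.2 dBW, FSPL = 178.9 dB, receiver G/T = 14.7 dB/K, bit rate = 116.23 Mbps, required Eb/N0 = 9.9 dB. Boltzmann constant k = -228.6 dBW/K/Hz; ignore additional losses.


C/N0 = EIRP - FSPL + G/T - k = 35.2 - 178.9 + 14.7 - (-228.6)
C/N0 = 99.6000 dB-Hz
R_b = 116.23 Mbps = 1.1623e+08 bps -> 10*log10(R_b) = 80.6532 dB-Hz
Eb/N0 = C/N0 - 10*log10(R_b) = 99.6000 - 80.6532 = 18.9468 dB
Margin = Eb/N0 - Eb/N0_req = 18.9468 - 9.9 = 9.0468 dB (link closes)

9.0468 dB


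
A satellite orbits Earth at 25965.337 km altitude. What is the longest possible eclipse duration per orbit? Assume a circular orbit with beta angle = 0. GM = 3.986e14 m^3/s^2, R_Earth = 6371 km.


r = 32336.3370 km
T = 964.4866 min
Eclipse fraction = arcsin(R_E/r)/pi = arcsin(6371.0000/32336.3370)/pi
= arcsin(0.1970229)/pi = 0.06312734
Eclipse duration = 0.06312734 * 964.4866 = 60.8855 min

60.8855 minutes


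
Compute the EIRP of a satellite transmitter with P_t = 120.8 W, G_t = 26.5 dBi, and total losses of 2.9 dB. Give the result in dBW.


Pt = 120.8 W = 20.8207 dBW
EIRP = Pt_dBW + Gt - losses = 20.8207 + 26.5 - 2.9 = 44.4207 dBW

44.4207 dBW


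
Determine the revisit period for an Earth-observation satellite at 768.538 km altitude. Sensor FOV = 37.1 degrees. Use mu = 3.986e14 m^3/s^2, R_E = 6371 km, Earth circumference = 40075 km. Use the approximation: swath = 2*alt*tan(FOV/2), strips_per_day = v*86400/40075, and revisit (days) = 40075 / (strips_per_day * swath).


swath = 2*768.538*tan(0.3237586) = 515.7904 km
v = sqrt(mu/r) = 7471.9437 m/s = 7.4719 km/s
strips/day = v*86400/40075 = 7.4719*86400/40075 = 16.1092
coverage/day = strips * swath = 16.1092 * 515.7904 = 8308.9674 km
revisit = 40075 / 8308.9674 = 4.8231 days

4.8231 days


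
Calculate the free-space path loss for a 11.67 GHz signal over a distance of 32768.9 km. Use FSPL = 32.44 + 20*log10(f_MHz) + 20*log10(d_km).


f = 11.67 GHz = 11670.0000 MHz
d = 32768.9 km
FSPL = 32.44 + 20*log10(11670.0000) + 20*log10(32768.9)
FSPL = 32.44 + 81.3414 + 90.3092
FSPL = 204.0907 dB

204.0907 dB


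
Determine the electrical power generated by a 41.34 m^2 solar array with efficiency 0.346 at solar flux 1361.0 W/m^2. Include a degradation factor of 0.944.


P = area * eta * S * degradation
P = 41.34 * 0.346 * 1361.0 * 0.944
P = 18377.0878 W

18377.0878 W


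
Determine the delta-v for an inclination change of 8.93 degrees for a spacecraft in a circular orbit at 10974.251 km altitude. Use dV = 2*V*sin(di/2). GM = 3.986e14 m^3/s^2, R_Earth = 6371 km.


r = 17345.2510 km = 1.7345251e+07 m
V = sqrt(mu/r) = 4793.7828 m/s
di = 8.93 deg = 0.1558579 rad
dV = 2*V*sin(di/2) = 2*4793.7828*sin(0.07792895)
dV = 746.3929 m/s = 0.7463929 km/s

0.7464 km/s


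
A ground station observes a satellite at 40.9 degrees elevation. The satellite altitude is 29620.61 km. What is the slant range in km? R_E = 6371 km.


h = 29620.61 km, el = 40.9 deg
d = -R_E*sin(el) + sqrt((R_E*sin(el))^2 + 2*R_E*h + h^2)
d = -6371.0000*sin(0.7138397) + sqrt((6371.0000*0.6547408)^2 + 2*6371.0000*29620.61 + 29620.61^2)
d = 31496.6507 km

31496.6507 km


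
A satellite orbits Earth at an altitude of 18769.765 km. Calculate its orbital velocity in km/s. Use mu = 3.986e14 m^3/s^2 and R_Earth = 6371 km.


r = R_E + alt = 6371.0 + 18769.765 = 25140.7650 km = 2.5140765e+07 m
v = sqrt(mu/r) = sqrt(3.986e14 / 2.5140765e+07) = 3981.7996 m/s = 3.9818 km/s

3.9818 km/s


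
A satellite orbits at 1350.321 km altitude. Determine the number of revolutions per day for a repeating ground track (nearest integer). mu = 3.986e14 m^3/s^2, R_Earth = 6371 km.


r = 7.721321e+06 m
T = 2*pi*sqrt(r^3/mu) = 6752.2519 s = 112.5375 min
revs/day = 1440 / 112.5375 = 12.7957
Rounded: 13 revolutions per day

13 revolutions per day


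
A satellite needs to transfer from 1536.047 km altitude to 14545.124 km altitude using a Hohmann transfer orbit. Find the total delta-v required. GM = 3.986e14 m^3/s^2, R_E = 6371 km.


r1 = 7907.0470 km = 7.907047e+06 m
r2 = 20916.1240 km = 2.0916124e+07 m
dv1 = sqrt(mu/r1)*(sqrt(2*r2/(r1+r2)) - 1) = 1453.4950 m/s
dv2 = sqrt(mu/r2)*(1 - sqrt(2*r1/(r1+r2))) = 1131.8921 m/s
total dv = |dv1| + |dv2| = 1453.4950 + 1131.8921 = 2585.3871 m/s = 2.5854 km/s

2.5854 km/s


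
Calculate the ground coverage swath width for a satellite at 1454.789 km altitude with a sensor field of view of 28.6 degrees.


FOV = 28.6 deg = 0.4991642 rad
swath = 2 * alt * tan(FOV/2) = 2 * 1454.789 * tan(0.2495821)
swath = 2 * 1454.789 * 0.2548968
swath = 741.6421 km

741.6421 km


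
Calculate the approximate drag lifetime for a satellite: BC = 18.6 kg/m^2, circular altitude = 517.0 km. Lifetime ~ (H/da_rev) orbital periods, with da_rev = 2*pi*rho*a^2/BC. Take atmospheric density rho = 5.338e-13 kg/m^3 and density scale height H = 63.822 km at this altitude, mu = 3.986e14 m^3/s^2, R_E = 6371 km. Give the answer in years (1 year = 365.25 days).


a = R_E + alt = 6888.0000 km = 6.888e+06 m
da_rev = 2*pi*rho*a^2/BC = 2*pi*5.338e-13*(6.888e+06)^2/18.6 = 8.555232 m per revolution
N = H/da_rev = 63822.0000 m / 8.555232 m = 7459.9968 revolutions
P = 2*pi*sqrt(a^3/mu) = 5689.1964 s
lifetime = N*P = 7459.9968 * 5689.1964 = 4.2441387e+07 s = 491.2198 days
years = 491.2198 / 365.25 = 1.3449 years

1.3449 years


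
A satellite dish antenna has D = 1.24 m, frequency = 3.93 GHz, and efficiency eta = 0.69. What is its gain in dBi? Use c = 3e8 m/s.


lambda = c/f = 3e8 / 3.93e+09 = 0.07633588 m
G = eta*(pi*D/lambda)^2 = 0.69*(pi*1.24/0.07633588)^2
G = 1796.9451 (linear)
G = 10*log10(1796.9451) = 32.5453 dBi

32.5453 dBi


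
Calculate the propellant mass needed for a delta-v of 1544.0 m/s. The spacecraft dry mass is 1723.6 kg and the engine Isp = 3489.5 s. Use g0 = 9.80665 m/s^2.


ve = Isp * g0 = 3489.5 * 9.80665 = 34220.305175 m/s
mass ratio = exp(dv/ve) = exp(1544.0/34220.305175) = 1.04615277
m_prop = m_dry * (mr - 1) = 1723.6 * (1.04615277 - 1)
m_prop = 79.5489 kg

79.5489 kg


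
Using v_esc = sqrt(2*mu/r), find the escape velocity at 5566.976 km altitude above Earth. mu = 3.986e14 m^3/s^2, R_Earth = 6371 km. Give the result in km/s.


r = 6371.0 + 5566.976 = 11937.9760 km = 1.1937976e+07 m
v_esc = sqrt(2*mu/r) = sqrt(2*3.986e14 / 1.1937976e+07)
v_esc = 8171.8106 m/s = 8.1718 km/s

8.1718 km/s


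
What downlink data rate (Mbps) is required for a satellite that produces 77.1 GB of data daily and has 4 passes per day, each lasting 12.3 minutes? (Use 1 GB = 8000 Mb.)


total contact time = 4 * 12.3 * 60 = 2952.0000 s
data = 77.1 GB = 616800.0000 Mb
rate = 616800.0000 / 2952.0000 = 208.9431 Mbps

208.9431 Mbps


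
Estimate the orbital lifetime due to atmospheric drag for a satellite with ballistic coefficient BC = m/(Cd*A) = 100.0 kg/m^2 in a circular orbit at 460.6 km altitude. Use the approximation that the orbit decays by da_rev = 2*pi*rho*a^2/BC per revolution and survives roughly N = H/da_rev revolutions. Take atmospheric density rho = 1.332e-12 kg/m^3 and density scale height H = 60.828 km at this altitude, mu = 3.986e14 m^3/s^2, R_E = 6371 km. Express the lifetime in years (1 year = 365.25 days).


a = R_E + alt = 6831.6000 km = 6.8316e+06 m
da_rev = 2*pi*rho*a^2/BC = 2*pi*1.332e-12*(6.8316e+06)^2/100.0 = 3.905970 m per revolution
N = H/da_rev = 60828.0000 m / 3.905970 m = 15573.0825 revolutions
P = 2*pi*sqrt(a^3/mu) = 5619.4636 s
lifetime = N*P = 15573.0825 * 5619.4636 = 8.7512371e+07 s = 1012.8747 days
years = 1012.8747 / 365.25 = 2.7731 years

2.7731 years


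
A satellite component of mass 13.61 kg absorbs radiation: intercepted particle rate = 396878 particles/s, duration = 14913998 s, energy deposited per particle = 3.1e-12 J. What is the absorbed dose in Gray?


Total energy deposited = rate * time * E_per
  = 396878 * 14913998 * 3.1e-12 = 18.3490 J
Dose = E_total / mass = 18.3490 / 13.61
Dose = 1.3482 Gy

1.3482 Gy


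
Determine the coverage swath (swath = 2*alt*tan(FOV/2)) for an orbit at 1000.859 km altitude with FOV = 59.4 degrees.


FOV = 59.4 deg = 1.0367 rad
swath = 2 * alt * tan(FOV/2) = 2 * 1000.859 * tan(0.5183628)
swath = 2 * 1000.859 * 0.5703899
swath = 1141.7598 km

1141.7598 km


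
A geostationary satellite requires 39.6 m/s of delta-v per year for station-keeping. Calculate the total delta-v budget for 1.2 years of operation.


dV = rate * years = 39.6 * 1.2
dV = 47.5200 m/s

47.5200 m/s


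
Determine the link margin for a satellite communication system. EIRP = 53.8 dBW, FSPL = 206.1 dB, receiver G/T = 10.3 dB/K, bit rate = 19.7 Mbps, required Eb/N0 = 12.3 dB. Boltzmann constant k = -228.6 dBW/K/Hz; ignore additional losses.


C/N0 = EIRP - FSPL + G/T - k = 53.8 - 206.1 + 10.3 - (-228.6)
C/N0 = 86.6000 dB-Hz
R_b = 19.7 Mbps = 1.97e+07 bps -> 10*log10(R_b) = 72.9447 dB-Hz
Eb/N0 = C/N0 - 10*log10(R_b) = 86.6000 - 72.9447 = 13.6553 dB
Margin = Eb/N0 - Eb/N0_req = 13.6553 - 12.3 = 1.3553 dB (link closes)

1.3553 dB


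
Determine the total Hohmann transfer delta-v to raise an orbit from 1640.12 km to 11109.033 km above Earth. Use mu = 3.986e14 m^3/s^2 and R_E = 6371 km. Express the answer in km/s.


r1 = 8011.1200 km = 8.01112e+06 m
r2 = 17480.0330 km = 1.7480033e+07 m
dv1 = sqrt(mu/r1)*(sqrt(2*r2/(r1+r2)) - 1) = 1206.8527 m/s
dv2 = sqrt(mu/r2)*(1 - sqrt(2*r1/(r1+r2))) = 989.4068 m/s
total dv = |dv1| + |dv2| = 1206.8527 + 989.4068 = 2196.2595 m/s = 2.1963 km/s

2.1963 km/s


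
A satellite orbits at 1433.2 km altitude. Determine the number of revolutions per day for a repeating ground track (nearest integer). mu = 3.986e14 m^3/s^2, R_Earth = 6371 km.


r = 7.8042e+06 m
T = 2*pi*sqrt(r^3/mu) = 6861.2589 s = 114.3543 min
revs/day = 1440 / 114.3543 = 12.5924
Rounded: 13 revolutions per day

13 revolutions per day


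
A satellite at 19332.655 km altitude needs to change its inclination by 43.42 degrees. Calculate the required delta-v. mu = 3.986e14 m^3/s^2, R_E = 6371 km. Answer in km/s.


r = 25703.6550 km = 2.5703655e+07 m
V = sqrt(mu/r) = 3937.9591 m/s
di = 43.42 deg = 0.757822 rad
dV = 2*V*sin(di/2) = 2*3937.9591*sin(0.378911)
dV = 2913.3724 m/s = 2.9134 km/s

2.9134 km/s


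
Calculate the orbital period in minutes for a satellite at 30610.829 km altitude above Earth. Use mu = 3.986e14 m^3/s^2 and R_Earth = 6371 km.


r = 36981.8290 km = 3.6981829e+07 m
T = 2*pi*sqrt(r^3/mu) = 2*pi*sqrt(5.0578408e+22 / 3.986e14)
T = 70777.2689 s = 1179.6211 min

1179.6211 minutes


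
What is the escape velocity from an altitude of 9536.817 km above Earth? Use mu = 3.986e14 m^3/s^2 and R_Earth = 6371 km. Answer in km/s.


r = 6371.0 + 9536.817 = 15907.8170 km = 1.5907817e+07 m
v_esc = sqrt(2*mu/r) = sqrt(2*3.986e14 / 1.5907817e+07)
v_esc = 7079.1050 m/s = 7.0791 km/s

7.0791 km/s


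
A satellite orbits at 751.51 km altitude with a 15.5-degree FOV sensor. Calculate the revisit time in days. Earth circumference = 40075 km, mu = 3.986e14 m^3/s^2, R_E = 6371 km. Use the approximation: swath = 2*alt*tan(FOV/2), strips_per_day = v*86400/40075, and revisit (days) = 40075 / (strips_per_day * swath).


swath = 2*751.51*tan(0.135263) = 204.5520 km
v = sqrt(mu/r) = 7480.8701 m/s = 7.4809 km/s
strips/day = v*86400/40075 = 7.4809*86400/40075 = 16.1284
coverage/day = strips * swath = 16.1284 * 204.5520 = 3299.1051 km
revisit = 40075 / 3299.1051 = 12.1472 days

12.1472 days


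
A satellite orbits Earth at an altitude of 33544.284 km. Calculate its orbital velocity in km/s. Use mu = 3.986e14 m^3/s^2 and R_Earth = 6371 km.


r = R_E + alt = 6371.0 + 33544.284 = 39915.2840 km = 3.9915284e+07 m
v = sqrt(mu/r) = sqrt(3.986e14 / 3.9915284e+07) = 3160.0870 m/s = 3.1601 km/s

3.1601 km/s


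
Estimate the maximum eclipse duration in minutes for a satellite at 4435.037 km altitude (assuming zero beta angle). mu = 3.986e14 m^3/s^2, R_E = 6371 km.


r = 10806.0370 km
T = 186.3201 min
Eclipse fraction = arcsin(R_E/r)/pi = arcsin(6371.0000/10806.0370)/pi
= arcsin(0.5895778)/pi = 0.2007059
Eclipse duration = 0.2007059 * 186.3201 = 37.3955 min

37.3955 minutes


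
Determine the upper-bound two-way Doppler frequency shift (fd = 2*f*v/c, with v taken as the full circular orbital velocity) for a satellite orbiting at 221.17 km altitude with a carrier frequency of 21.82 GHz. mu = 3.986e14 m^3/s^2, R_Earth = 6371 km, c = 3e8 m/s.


r = 6.59217e+06 m
v = sqrt(mu/r) = 7775.9677 m/s (worst-case radial velocity)
f = 21.82 GHz = 2.182e+10 Hz
fd = 2*f*v/c = 2*2.182e+10*7775.9677/3.0e+08
fd = 1.1311441e+06 Hz

1.1311e+06 Hz


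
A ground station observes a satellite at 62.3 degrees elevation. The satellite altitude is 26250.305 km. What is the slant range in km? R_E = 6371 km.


h = 26250.305 km, el = 62.3 deg
d = -R_E*sin(el) + sqrt((R_E*sin(el))^2 + 2*R_E*h + h^2)
d = -6371.0000*sin(1.0873) + sqrt((6371.0000*0.8853936)^2 + 2*6371.0000*26250.305 + 26250.305^2)
d = 26845.7545 km

26845.7545 km


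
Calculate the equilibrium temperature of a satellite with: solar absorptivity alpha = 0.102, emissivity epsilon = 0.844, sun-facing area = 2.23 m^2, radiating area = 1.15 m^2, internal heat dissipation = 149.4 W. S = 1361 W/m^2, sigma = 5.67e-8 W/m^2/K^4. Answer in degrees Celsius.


Numerator = alpha*S*A_sun + Q_int = 0.102*1361*2.23 + 149.4 = 458.9731 W
Denominator = eps*sigma*A_rad = 0.844*5.67e-8*1.15 = 5.503302e-08 W/K^4
T^4 = 8.3399577e+09 K^4
T = 302.1976 K = 29.0476 C

29.0476 degrees Celsius


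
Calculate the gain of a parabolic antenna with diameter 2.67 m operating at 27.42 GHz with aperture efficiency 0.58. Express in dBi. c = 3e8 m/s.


lambda = c/f = 3e8 / 2.742e+10 = 0.01094092 m
G = eta*(pi*D/lambda)^2 = 0.58*(pi*2.67/0.01094092)^2
G = 340912.2862 (linear)
G = 10*log10(340912.2862) = 55.3264 dBi

55.3264 dBi


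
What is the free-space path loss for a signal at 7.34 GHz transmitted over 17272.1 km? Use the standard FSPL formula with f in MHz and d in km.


f = 7.34 GHz = 7340.0000 MHz
d = 17272.1 km
FSPL = 32.44 + 20*log10(7340.0000) + 20*log10(17272.1)
FSPL = 32.44 + 77.3139 + 84.7469
FSPL = 194.5008 dB

194.5008 dB


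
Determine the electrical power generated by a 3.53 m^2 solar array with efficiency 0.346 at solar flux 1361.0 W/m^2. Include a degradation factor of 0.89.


P = area * eta * S * degradation
P = 3.53 * 0.346 * 1361.0 * 0.89
P = 1479.4454 W

1479.4454 W


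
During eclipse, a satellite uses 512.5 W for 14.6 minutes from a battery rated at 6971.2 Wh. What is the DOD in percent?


E_used = P * t / 60 = 512.5 * 14.6 / 60 = 124.7083 Wh
DOD = E_used / E_total * 100 = 124.7083 / 6971.2 * 100
DOD = 1.7889 %

1.7889 %


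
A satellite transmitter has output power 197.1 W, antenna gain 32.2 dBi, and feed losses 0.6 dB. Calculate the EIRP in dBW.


Pt = 197.1 W = 22.9469 dBW
EIRP = Pt_dBW + Gt - losses = 22.9469 + 32.2 - 0.6 = 54.5469 dBW

54.5469 dBW


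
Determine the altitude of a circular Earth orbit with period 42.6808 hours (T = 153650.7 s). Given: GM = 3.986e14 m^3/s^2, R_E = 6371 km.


T = 153650.7 s
r = (mu*T^2/(4*pi^2))^(1/3) = (3.986e14 * 153650.7^2 / (4*pi^2))^(1/3)
r = 6.2003406e+07 m = 62003.4061 km
alt = r - R_E = 62003.4061 - 6371 = 55632.4061 km

55632.4061 km


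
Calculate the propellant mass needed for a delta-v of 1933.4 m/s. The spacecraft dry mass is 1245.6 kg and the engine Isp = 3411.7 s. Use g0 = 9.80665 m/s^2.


ve = Isp * g0 = 3411.7 * 9.80665 = 33457.347805 m/s
mass ratio = exp(dv/ve) = exp(1933.4/33457.347805) = 1.05948931
m_prop = m_dry * (mr - 1) = 1245.6 * (1.05948931 - 1)
m_prop = 74.0999 kg

74.0999 kg


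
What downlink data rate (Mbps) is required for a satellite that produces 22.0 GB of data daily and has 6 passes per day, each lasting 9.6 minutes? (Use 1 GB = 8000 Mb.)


total contact time = 6 * 9.6 * 60 = 3456.0000 s
data = 22.0 GB = 176000.0000 Mb
rate = 176000.0000 / 3456.0000 = 50.9259 Mbps

50.9259 Mbps


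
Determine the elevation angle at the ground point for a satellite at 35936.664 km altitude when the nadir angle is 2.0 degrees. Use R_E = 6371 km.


r = R_E + alt = 42307.6640 km
Law of sines in the satellite / Earth-center / ground-point triangle:
  sin(nadir)/R_E = sin(90 + el)/r  =>  cos(el) = (r/R_E)*sin(nadir)
cos(el) = (42307.6640 / 6371.0000) * sin(2.0 deg) = 0.2317558
el = arccos(0.2317558) = 76.5995 deg
(Earth-central angle = 90 - nadir - el = 11.4005 deg)

76.5995 degrees


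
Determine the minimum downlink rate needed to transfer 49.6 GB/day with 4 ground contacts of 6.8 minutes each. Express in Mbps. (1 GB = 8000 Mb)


total contact time = 4 * 6.8 * 60 = 1632.0000 s
data = 49.6 GB = 396800.0000 Mb
rate = 396800.0000 / 1632.0000 = 243.1373 Mbps

243.1373 Mbps


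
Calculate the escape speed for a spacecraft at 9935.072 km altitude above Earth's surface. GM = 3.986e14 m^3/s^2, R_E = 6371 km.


r = 6371.0 + 9935.072 = 16306.0720 km = 1.6306072e+07 m
v_esc = sqrt(2*mu/r) = sqrt(2*3.986e14 / 1.6306072e+07)
v_esc = 6992.1215 m/s = 6.9921 km/s

6.9921 km/s


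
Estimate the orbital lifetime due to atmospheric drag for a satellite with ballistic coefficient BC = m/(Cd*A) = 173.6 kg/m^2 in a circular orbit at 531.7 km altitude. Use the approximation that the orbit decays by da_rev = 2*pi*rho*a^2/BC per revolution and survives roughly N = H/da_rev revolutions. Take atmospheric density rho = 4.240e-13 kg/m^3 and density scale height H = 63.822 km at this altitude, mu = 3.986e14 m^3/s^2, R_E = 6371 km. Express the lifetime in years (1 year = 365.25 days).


a = R_E + alt = 6902.7000 km = 6.9027e+06 m
da_rev = 2*pi*rho*a^2/BC = 2*pi*4.240e-13*(6.9027e+06)^2/173.6 = 0.731196328 m per revolution
N = H/da_rev = 63822.0000 m / 0.731196328 m = 87284.3552 revolutions
P = 2*pi*sqrt(a^3/mu) = 5707.4185 s
lifetime = N*P = 87284.3552 * 5707.4185 = 4.9816834e+08 s = 5765.8373 days
years = 5765.8373 / 365.25 = 15.7860 years

15.7860 years


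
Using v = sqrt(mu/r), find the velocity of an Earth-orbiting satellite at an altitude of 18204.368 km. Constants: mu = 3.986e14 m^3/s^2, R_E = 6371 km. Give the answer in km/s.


r = R_E + alt = 6371.0 + 18204.368 = 24575.3680 km = 2.4575368e+07 m
v = sqrt(mu/r) = sqrt(3.986e14 / 2.4575368e+07) = 4027.3431 m/s = 4.0273 km/s

4.0273 km/s


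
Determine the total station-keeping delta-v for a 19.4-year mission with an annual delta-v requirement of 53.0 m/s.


dV = rate * years = 53.0 * 19.4
dV = 1028.2000 m/s

1028.2000 m/s


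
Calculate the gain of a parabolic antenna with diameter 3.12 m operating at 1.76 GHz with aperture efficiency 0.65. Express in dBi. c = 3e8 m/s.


lambda = c/f = 3e8 / 1.76e+09 = 0.1704545 m
G = eta*(pi*D/lambda)^2 = 0.65*(pi*3.12/0.1704545)^2
G = 2149.3400 (linear)
G = 10*log10(2149.3400) = 33.3231 dBi

33.3231 dBi


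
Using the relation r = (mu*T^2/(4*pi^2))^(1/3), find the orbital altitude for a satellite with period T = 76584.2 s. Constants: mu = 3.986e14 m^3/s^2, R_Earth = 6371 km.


T = 76584.2 s
r = (mu*T^2/(4*pi^2))^(1/3) = (3.986e14 * 76584.2^2 / (4*pi^2))^(1/3)
r = 3.8977918e+07 m = 38977.9181 km
alt = r - R_E = 38977.9181 - 6371 = 32606.9181 km

32606.9181 km


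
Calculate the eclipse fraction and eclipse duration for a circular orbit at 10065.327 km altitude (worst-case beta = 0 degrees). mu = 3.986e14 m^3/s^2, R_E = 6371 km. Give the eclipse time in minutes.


r = 16436.3270 km
T = 349.5161 min
Eclipse fraction = arcsin(R_E/r)/pi = arcsin(6371.0000/16436.3270)/pi
= arcsin(0.387617)/pi = 0.1267017
Eclipse duration = 0.1267017 * 349.5161 = 44.2843 min

44.2843 minutes


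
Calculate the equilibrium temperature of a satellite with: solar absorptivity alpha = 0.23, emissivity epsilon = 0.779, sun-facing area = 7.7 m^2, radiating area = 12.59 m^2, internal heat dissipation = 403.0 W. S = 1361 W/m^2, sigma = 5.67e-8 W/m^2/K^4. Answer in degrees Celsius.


Numerator = alpha*S*A_sun + Q_int = 0.23*1361*7.7 + 403.0 = 2813.3310 W
Denominator = eps*sigma*A_rad = 0.779*5.67e-8*12.59 = 5.5609149e-07 W/K^4
T^4 = 5.0591154e+09 K^4
T = 266.6973 K = -6.4527 C

-6.4527 degrees Celsius


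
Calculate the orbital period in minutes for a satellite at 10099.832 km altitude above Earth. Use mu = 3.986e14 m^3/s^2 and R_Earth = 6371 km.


r = 16470.8320 km = 1.6470832e+07 m
T = 2*pi*sqrt(r^3/mu) = 2*pi*sqrt(4.4683441e+21 / 3.986e14)
T = 21037.0349 s = 350.6172 min

350.6172 minutes


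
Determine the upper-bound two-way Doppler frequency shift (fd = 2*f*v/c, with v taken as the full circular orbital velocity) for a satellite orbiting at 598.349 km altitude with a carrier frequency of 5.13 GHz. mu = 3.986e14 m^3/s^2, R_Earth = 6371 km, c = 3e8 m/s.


r = 6.969349e+06 m
v = sqrt(mu/r) = 7562.6246 m/s (worst-case radial velocity)
f = 5.13 GHz = 5.13e+09 Hz
fd = 2*f*v/c = 2*5.13e+09*7562.6246/3.0e+08
fd = 258641.7599 Hz

258641.7599 Hz


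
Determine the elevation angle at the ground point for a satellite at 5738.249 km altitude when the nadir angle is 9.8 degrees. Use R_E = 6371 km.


r = R_E + alt = 12109.2490 km
Law of sines in the satellite / Earth-center / ground-point triangle:
  sin(nadir)/R_E = sin(90 + el)/r  =>  cos(el) = (r/R_E)*sin(nadir)
cos(el) = (12109.2490 / 6371.0000) * sin(9.8 deg) = 0.3235142
el = arccos(0.3235142) = 71.1244 deg
(Earth-central angle = 90 - nadir - el = 9.0756 deg)

71.1244 degrees


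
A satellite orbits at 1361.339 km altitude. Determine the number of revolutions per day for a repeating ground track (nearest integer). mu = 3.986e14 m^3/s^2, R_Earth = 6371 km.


r = 7.732339e+06 m
T = 2*pi*sqrt(r^3/mu) = 6766.7098 s = 112.7785 min
revs/day = 1440 / 112.7785 = 12.7684
Rounded: 13 revolutions per day

13 revolutions per day


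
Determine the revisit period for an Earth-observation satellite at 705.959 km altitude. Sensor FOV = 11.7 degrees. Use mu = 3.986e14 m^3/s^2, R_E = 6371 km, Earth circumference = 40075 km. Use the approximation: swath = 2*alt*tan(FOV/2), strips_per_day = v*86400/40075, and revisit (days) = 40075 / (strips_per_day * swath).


swath = 2*705.959*tan(0.1021018) = 144.6624 km
v = sqrt(mu/r) = 7504.9069 m/s = 7.5049 km/s
strips/day = v*86400/40075 = 7.5049*86400/40075 = 16.1803
coverage/day = strips * swath = 16.1803 * 144.6624 = 2340.6746 km
revisit = 40075 / 2340.6746 = 17.1211 days

17.1211 days


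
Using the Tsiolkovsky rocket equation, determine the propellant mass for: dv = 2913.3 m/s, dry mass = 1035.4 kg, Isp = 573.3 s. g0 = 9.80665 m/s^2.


ve = Isp * g0 = 573.3 * 9.80665 = 5622.152445 m/s
mass ratio = exp(dv/ve) = exp(2913.3/5622.152445) = 1.67897304
m_prop = m_dry * (mr - 1) = 1035.4 * (1.67897304 - 1)
m_prop = 703.0087 kg

703.0087 kg


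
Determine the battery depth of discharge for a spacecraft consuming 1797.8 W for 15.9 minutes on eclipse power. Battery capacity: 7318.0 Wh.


E_used = P * t / 60 = 1797.8 * 15.9 / 60 = 476.4170 Wh
DOD = E_used / E_total * 100 = 476.4170 / 7318.0 * 100
DOD = 6.5102 %

6.5102 %


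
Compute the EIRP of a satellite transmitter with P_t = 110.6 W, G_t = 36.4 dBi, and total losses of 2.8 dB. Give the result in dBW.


Pt = 110.6 W = 20.4376 dBW
EIRP = Pt_dBW + Gt - losses = 20.4376 + 36.4 - 2.8 = 54.0376 dBW

54.0376 dBW


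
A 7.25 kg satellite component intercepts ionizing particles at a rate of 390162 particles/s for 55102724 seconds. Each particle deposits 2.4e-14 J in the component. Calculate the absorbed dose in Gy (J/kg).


Total energy deposited = rate * time * E_per
  = 390162 * 55102724 * 2.4e-14 = 0.5159757 J
Dose = E_total / mass = 0.5159757 / 7.25
Dose = 0.07116907 Gy

0.0712 Gy


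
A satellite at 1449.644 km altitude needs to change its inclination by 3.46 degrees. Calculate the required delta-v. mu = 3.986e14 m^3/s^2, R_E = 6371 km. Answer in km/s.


r = 7820.6440 km = 7.820644e+06 m
V = sqrt(mu/r) = 7139.1645 m/s
di = 3.46 deg = 0.06038839 rad
dV = 2*V*sin(di/2) = 2*7139.1645*sin(0.0301942)
dV = 431.0572 m/s = 0.4310572 km/s

0.4311 km/s


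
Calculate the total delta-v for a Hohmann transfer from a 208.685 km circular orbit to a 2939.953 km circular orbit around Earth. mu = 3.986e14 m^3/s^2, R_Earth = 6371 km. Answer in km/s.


r1 = 6579.6850 km = 6.579685e+06 m
r2 = 9310.9530 km = 9.310953e+06 m
dv1 = sqrt(mu/r1)*(sqrt(2*r2/(r1+r2)) - 1) = 642.3875 m/s
dv2 = sqrt(mu/r2)*(1 - sqrt(2*r1/(r1+r2))) = 588.7875 m/s
total dv = |dv1| + |dv2| = 642.3875 + 588.7875 = 1231.1750 m/s = 1.2312 km/s

1.2312 km/s


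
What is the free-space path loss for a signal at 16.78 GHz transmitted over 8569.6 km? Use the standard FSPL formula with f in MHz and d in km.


f = 16.78 GHz = 16780.0000 MHz
d = 8569.6 km
FSPL = 32.44 + 20*log10(16780.0000) + 20*log10(8569.6)
FSPL = 32.44 + 84.4958 + 78.6592
FSPL = 195.5951 dB

195.5951 dB


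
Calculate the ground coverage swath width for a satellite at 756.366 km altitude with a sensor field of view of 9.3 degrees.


FOV = 9.3 deg = 0.1623156 rad
swath = 2 * alt * tan(FOV/2) = 2 * 756.366 * tan(0.08115781)
swath = 2 * 756.366 * 0.08133647
swath = 123.0403 km

123.0403 km


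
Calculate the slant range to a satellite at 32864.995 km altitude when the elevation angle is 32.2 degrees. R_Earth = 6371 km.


h = 32864.995 km, el = 32.2 deg
d = -R_E*sin(el) + sqrt((R_E*sin(el))^2 + 2*R_E*h + h^2)
d = -6371.0000*sin(0.561996) + sqrt((6371.0000*0.5328763)^2 + 2*6371.0000*32864.995 + 32864.995^2)
d = 35468.9022 km

35468.9022 km


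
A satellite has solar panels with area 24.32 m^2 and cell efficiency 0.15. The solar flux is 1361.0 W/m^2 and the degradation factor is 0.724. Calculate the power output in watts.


P = area * eta * S * degradation
P = 24.32 * 0.15 * 1361.0 * 0.724
P = 3594.6079 W

3594.6079 W


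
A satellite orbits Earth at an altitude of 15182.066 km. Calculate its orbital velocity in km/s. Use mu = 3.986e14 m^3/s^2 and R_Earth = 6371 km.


r = R_E + alt = 6371.0 + 15182.066 = 21553.0660 km = 2.1553066e+07 m
v = sqrt(mu/r) = sqrt(3.986e14 / 2.1553066e+07) = 4300.4521 m/s = 4.3005 km/s

4.3005 km/s


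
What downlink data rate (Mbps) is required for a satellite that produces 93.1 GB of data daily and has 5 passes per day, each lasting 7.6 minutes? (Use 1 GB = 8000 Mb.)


total contact time = 5 * 7.6 * 60 = 2280.0000 s
data = 93.1 GB = 744800.0000 Mb
rate = 744800.0000 / 2280.0000 = 326.6667 Mbps

326.6667 Mbps


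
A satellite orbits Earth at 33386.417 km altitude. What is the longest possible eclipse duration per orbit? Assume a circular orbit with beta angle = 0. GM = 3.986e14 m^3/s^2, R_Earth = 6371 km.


r = 39757.4170 km
T = 1314.8833 min
Eclipse fraction = arcsin(R_E/r)/pi = arcsin(6371.0000/39757.4170)/pi
= arcsin(0.1602468)/pi = 0.05122902
Eclipse duration = 0.05122902 * 1314.8833 = 67.3602 min

67.3602 minutes


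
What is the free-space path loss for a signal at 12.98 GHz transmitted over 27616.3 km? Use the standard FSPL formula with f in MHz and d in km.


f = 12.98 GHz = 12980.0000 MHz
d = 27616.3 km
FSPL = 32.44 + 20*log10(12980.0000) + 20*log10(27616.3)
FSPL = 32.44 + 82.2655 + 88.8233
FSPL = 203.5288 dB

203.5288 dB


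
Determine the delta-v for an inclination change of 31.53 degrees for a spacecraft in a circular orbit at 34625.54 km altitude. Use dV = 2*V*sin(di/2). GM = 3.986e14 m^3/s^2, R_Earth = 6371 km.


r = 40996.5400 km = 4.099654e+07 m
V = sqrt(mu/r) = 3118.1359 m/s
di = 31.53 deg = 0.5503023 rad
dV = 2*V*sin(di/2) = 2*3118.1359*sin(0.2751512)
dV = 1694.3477 m/s = 1.6943 km/s

1.6943 km/s


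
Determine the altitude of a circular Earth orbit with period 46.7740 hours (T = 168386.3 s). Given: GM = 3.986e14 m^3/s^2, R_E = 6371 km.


T = 168386.3 s
r = (mu*T^2/(4*pi^2))^(1/3) = (3.986e14 * 168386.3^2 / (4*pi^2))^(1/3)
r = 6.590682e+07 m = 65906.8197 km
alt = r - R_E = 65906.8197 - 6371 = 59535.8197 km

59535.8197 km


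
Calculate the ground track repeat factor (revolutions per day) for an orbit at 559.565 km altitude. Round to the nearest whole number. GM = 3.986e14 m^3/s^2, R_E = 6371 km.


r = 6.930565e+06 m
T = 2*pi*sqrt(r^3/mu) = 5742.0131 s = 95.7002 min
revs/day = 1440 / 95.7002 = 15.0470
Rounded: 15 revolutions per day

15 revolutions per day


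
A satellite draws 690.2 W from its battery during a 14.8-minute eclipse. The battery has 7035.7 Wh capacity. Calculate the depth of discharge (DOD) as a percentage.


E_used = P * t / 60 = 690.2 * 14.8 / 60 = 170.2493 Wh
DOD = E_used / E_total * 100 = 170.2493 / 7035.7 * 100
DOD = 2.4198 %

2.4198 %


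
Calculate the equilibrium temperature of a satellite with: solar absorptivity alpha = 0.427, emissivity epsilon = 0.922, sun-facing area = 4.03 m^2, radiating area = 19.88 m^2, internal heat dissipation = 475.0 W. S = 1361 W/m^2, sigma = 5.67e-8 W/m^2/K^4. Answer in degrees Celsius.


Numerator = alpha*S*A_sun + Q_int = 0.427*1361*4.03 + 475.0 = 2817.0224 W
Denominator = eps*sigma*A_rad = 0.922*5.67e-8*19.88 = 1.0392747e-06 W/K^4
T^4 = 2.7105657e+09 K^4
T = 228.1734 K = -44.9766 C

-44.9766 degrees Celsius


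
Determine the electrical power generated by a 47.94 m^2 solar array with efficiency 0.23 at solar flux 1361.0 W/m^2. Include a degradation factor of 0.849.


P = area * eta * S * degradation
P = 47.94 * 0.23 * 1361.0 * 0.849
P = 12740.6528 W

12740.6528 W


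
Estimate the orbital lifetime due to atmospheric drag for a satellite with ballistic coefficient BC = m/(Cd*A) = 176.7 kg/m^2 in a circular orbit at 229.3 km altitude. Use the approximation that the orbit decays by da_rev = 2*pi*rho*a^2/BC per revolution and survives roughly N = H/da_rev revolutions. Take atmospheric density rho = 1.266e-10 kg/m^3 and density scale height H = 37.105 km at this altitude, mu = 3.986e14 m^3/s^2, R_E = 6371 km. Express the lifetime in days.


a = R_E + alt = 6600.3000 km = 6.6003e+06 m
da_rev = 2*pi*rho*a^2/BC = 2*pi*1.266e-10*(6.6003e+06)^2/176.7 = 196.112094 m per revolution
N = H/da_rev = 37105.0000 m / 196.112094 m = 189.2030 revolutions
P = 2*pi*sqrt(a^3/mu) = 5336.5027 s
lifetime = N*P = 189.2030 * 5336.5027 = 1.0096824e+06 s = 11.6861 days

11.6861 days


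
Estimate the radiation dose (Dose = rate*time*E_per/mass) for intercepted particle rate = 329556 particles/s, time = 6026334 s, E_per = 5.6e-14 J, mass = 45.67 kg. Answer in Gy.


Total energy deposited = rate * time * E_per
  = 329556 * 6026334 * 5.6e-14 = 0.1112168 J
Dose = E_total / mass = 0.1112168 / 45.67
Dose = 0.002435227 Gy

0.0024 Gy


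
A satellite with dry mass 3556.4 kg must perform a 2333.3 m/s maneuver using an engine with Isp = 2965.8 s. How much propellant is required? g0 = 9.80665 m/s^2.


ve = Isp * g0 = 2965.8 * 9.80665 = 29084.562570 m/s
mass ratio = exp(dv/ve) = exp(2333.3/29084.562570) = 1.08353050
m_prop = m_dry * (mr - 1) = 3556.4 * (1.08353050 - 1)
m_prop = 297.0679 kg

297.0679 kg


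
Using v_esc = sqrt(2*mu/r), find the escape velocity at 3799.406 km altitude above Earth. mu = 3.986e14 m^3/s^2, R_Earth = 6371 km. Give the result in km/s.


r = 6371.0 + 3799.406 = 10170.4060 km = 1.0170406e+07 m
v_esc = sqrt(2*mu/r) = sqrt(2*3.986e14 / 1.0170406e+07)
v_esc = 8853.4900 m/s = 8.8535 km/s

8.8535 km/s


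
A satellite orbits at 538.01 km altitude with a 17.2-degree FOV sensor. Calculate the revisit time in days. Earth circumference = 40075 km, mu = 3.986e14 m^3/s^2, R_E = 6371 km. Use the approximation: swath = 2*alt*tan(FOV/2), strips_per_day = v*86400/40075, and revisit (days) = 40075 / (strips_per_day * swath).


swath = 2*538.01*tan(0.1500983) = 162.7327 km
v = sqrt(mu/r) = 7595.5764 m/s = 7.5956 km/s
strips/day = v*86400/40075 = 7.5956*86400/40075 = 16.3757
coverage/day = strips * swath = 16.3757 * 162.7327 = 2664.8689 km
revisit = 40075 / 2664.8689 = 15.0383 days

15.0383 days


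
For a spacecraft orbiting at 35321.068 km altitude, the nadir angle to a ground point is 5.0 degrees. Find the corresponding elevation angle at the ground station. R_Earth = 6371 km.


r = R_E + alt = 41692.0680 km
Law of sines in the satellite / Earth-center / ground-point triangle:
  sin(nadir)/R_E = sin(90 + el)/r  =>  cos(el) = (r/R_E)*sin(nadir)
cos(el) = (41692.0680 / 6371.0000) * sin(5.0 deg) = 0.5703505
el = arccos(0.5703505) = 55.2253 deg
(Earth-central angle = 90 - nadir - el = 29.7747 deg)

55.2253 degrees


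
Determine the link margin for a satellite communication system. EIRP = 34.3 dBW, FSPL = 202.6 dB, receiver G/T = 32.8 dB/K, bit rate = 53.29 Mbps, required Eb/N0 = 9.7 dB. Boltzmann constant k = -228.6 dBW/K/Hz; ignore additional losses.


C/N0 = EIRP - FSPL + G/T - k = 34.3 - 202.6 + 32.8 - (-228.6)
C/N0 = 93.1000 dB-Hz
R_b = 53.29 Mbps = 5.329e+07 bps -> 10*log10(R_b) = 77.2665 dB-Hz
Eb/N0 = C/N0 - 10*log10(R_b) = 93.1000 - 77.2665 = 15.8335 dB
Margin = Eb/N0 - Eb/N0_req = 15.8335 - 9.7 = 6.1335 dB (link closes)

6.1335 dB


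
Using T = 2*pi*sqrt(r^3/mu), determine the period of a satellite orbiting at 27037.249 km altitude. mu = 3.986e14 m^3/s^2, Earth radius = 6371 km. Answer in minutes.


r = 33408.2490 km = 3.3408249e+07 m
T = 2*pi*sqrt(r^3/mu) = 2*pi*sqrt(3.7287318e+22 / 3.986e14)
T = 60770.3576 s = 1012.8393 min

1012.8393 minutes


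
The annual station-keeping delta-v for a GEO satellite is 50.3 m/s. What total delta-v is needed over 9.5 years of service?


dV = rate * years = 50.3 * 9.5
dV = 477.8500 m/s

477.8500 m/s
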